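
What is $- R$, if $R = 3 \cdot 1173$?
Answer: $-3519$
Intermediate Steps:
$R = 3519$
$- R = \left(-1\right) 3519 = -3519$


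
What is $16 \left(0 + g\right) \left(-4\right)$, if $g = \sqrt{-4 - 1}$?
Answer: $- 64 i \sqrt{5} \approx - 143.11 i$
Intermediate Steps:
$g = i \sqrt{5}$ ($g = \sqrt{-5} = i \sqrt{5} \approx 2.2361 i$)
$16 \left(0 + g\right) \left(-4\right) = 16 \left(0 + i \sqrt{5}\right) \left(-4\right) = 16 i \sqrt{5} \left(-4\right) = 16 \left(- 4 i \sqrt{5}\right) = - 64 i \sqrt{5}$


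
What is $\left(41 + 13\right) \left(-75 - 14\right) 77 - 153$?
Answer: $-370215$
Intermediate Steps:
$\left(41 + 13\right) \left(-75 - 14\right) 77 - 153 = 54 \left(-89\right) 77 - 153 = \left(-4806\right) 77 - 153 = -370062 - 153 = -370215$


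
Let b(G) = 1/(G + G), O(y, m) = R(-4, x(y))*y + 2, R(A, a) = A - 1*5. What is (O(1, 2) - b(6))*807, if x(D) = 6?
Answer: -22865/4 ≈ -5716.3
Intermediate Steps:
R(A, a) = -5 + A (R(A, a) = A - 5 = -5 + A)
O(y, m) = 2 - 9*y (O(y, m) = (-5 - 4)*y + 2 = -9*y + 2 = 2 - 9*y)
b(G) = 1/(2*G)
(O(1, 2) - b(6))*807 = ((2 - 9*1) - 1/(2*6))*807 = ((2 - 9) - 1/(2*6))*807 = (-7 - 1*1/12)*807 = (-7 - 1/12)*807 = -85/12*807 = -22865/4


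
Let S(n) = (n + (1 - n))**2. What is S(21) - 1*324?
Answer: -323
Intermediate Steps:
S(n) = 1 (S(n) = 1**2 = 1)
S(21) - 1*324 = 1 - 1*324 = 1 - 324 = -323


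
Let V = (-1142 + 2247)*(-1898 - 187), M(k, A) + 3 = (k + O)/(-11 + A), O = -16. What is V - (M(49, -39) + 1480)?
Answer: -115270067/50 ≈ -2.3054e+6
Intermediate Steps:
M(k, A) = -3 + (-16 + k)/(-11 + A) (M(k, A) = -3 + (k - 16)/(-11 + A) = -3 + (-16 + k)/(-11 + A))
V = -2303925 (V = 1105*(-2085) = -2303925)
V - (M(49, -39) + 1480) = -2303925 - ((17 + 49 - 3*(-39))/(-11 - 39) + 1480) = -2303925 - ((17 + 49 + 117)/(-50) + 1480) = -2303925 - (-1/50*183 + 1480) = -2303925 - (-183/50 + 1480) = -2303925 - 1*73817/50 = -2303925 - 73817/50 = -115270067/50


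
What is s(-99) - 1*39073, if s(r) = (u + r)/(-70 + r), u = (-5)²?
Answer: -6603263/169 ≈ -39073.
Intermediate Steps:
u = 25
s(r) = (25 + r)/(-70 + r)
s(-99) - 1*39073 = (25 - 99)/(-70 - 99) - 1*39073 = -74/(-169) - 39073 = -1/169*(-74) - 39073 = 74/169 - 39073 = -6603263/169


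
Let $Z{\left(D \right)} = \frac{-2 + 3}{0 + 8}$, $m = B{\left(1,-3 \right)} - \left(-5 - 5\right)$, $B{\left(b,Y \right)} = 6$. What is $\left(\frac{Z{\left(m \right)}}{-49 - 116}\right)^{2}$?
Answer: $\frac{1}{1742400} \approx 5.7392 \cdot 10^{-7}$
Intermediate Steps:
$m = 16$ ($m = 6 - \left(-5 - 5\right) = 6 - -10 = 6 + 10 = 16$)
$Z{\left(D \right)} = \frac{1}{8}$ ($Z{\left(D \right)} = 1 \cdot \frac{1}{8} = \frac{1}{8}$)
$\left(\frac{Z{\left(m \right)}}{-49 - 116}\right)^{2} = \left(\frac{1}{8 \left(-49 - 116\right)}\right)^{2} = \left(\frac{1}{8 \left(-165\right)}\right)^{2} = \left(\frac{1}{8} \left(- \frac{1}{165}\right)\right)^{2} = \left(- \frac{1}{1320}\right)^{2} = \frac{1}{1742400}$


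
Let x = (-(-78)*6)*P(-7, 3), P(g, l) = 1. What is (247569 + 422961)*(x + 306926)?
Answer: 206116898820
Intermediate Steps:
x = 468 (x = -(-78)*6*1 = -13*(-36)*1 = 468*1 = 468)
(247569 + 422961)*(x + 306926) = (247569 + 422961)*(468 + 306926) = 670530*307394 = 206116898820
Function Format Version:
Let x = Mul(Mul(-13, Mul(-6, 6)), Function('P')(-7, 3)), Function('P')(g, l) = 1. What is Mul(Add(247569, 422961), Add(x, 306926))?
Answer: 206116898820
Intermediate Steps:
x = 468 (x = Mul(Mul(-13, Mul(-6, 6)), 1) = Mul(Mul(-13, -36), 1) = Mul(468, 1) = 468)
Mul(Add(247569, 422961), Add(x, 306926)) = Mul(Add(247569, 422961), Add(468, 306926)) = Mul(670530, 307394) = 206116898820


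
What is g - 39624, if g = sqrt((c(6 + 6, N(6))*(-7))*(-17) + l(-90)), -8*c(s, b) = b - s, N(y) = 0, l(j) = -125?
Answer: -39624 + sqrt(214)/2 ≈ -39617.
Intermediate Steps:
c(s, b) = -b/8 + s/8 (c(s, b) = -(b - s)/8 = -b/8 + s/8)
g = sqrt(214)/2 (g = sqrt(((-1/8*0 + (6 + 6)/8)*(-7))*(-17) - 125) = sqrt(((0 + (1/8)*12)*(-7))*(-17) - 125) = sqrt(((0 + 3/2)*(-7))*(-17) - 125) = sqrt(((3/2)*(-7))*(-17) - 125) = sqrt(-21/2*(-17) - 125) = sqrt(357/2 - 125) = sqrt(107/2) = sqrt(214)/2 ≈ 7.3144)
g - 39624 = sqrt(214)/2 - 39624 = -39624 + sqrt(214)/2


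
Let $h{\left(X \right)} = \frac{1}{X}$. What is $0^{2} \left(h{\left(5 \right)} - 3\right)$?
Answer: $0$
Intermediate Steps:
$0^{2} \left(h{\left(5 \right)} - 3\right) = 0^{2} \left(\frac{1}{5} - 3\right) = 0 \left(\frac{1}{5} - 3\right) = 0 \left(- \frac{14}{5}\right) = 0$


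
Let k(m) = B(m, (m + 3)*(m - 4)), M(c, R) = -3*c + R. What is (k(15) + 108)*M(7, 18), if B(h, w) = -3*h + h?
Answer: -234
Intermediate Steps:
B(h, w) = -2*h
M(c, R) = R - 3*c
k(m) = -2*m
(k(15) + 108)*M(7, 18) = (-2*15 + 108)*(18 - 3*7) = (-30 + 108)*(18 - 21) = 78*(-3) = -234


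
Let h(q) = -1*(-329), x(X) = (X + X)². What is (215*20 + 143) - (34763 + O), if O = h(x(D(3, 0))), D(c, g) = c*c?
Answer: -30649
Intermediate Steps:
D(c, g) = c²
x(X) = 4*X² (x(X) = (2*X)² = 4*X²)
h(q) = 329
O = 329
(215*20 + 143) - (34763 + O) = (215*20 + 143) - (34763 + 329) = (4300 + 143) - 1*35092 = 4443 - 35092 = -30649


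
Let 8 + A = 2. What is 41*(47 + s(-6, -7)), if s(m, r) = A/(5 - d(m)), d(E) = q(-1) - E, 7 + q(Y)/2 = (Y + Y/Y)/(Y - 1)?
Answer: 24805/13 ≈ 1908.1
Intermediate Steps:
q(Y) = -14 + 2*(1 + Y)/(-1 + Y) (q(Y) = -14 + 2*((Y + Y/Y)/(Y - 1)) = -14 + 2*((Y + 1)/(-1 + Y)) = -14 + 2*((1 + Y)/(-1 + Y)) = -14 + 2*(1 + Y)/(-1 + Y))
d(E) = -14 - E (d(E) = 4*(4 - 3*(-1))/(-1 - 1) - E = 4*(4 + 3)/(-2) - E = 4*(-½)*7 - E = -14 - E)
A = -6 (A = -8 + 2 = -6)
s(m, r) = -6/(19 + m) (s(m, r) = -6/(5 - (-14 - m)) = -6/(5 + (14 + m)) = -6/(19 + m))
41*(47 + s(-6, -7)) = 41*(47 - 6/(19 - 6)) = 41*(47 - 6/13) = 41*(605/13) = 24805/13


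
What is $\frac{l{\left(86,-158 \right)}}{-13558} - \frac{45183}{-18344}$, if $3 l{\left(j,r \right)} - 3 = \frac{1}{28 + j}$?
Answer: $\frac{52374967249}{21264529896} \approx 2.463$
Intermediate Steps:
$l{\left(j,r \right)} = 1 + \frac{1}{3 \left(28 + j\right)}$
$\frac{l{\left(86,-158 \right)}}{-13558} - \frac{45183}{-18344} = \frac{\frac{1}{28 + 86} \left(\frac{85}{3} + 86\right)}{-13558} - \frac{45183}{-18344} = \frac{1}{114} \cdot \frac{343}{3} \left(- \frac{1}{13558}\right) - - \frac{45183}{18344} = \frac{1}{114} \cdot \frac{343}{3} \left(- \frac{1}{13558}\right) + \frac{45183}{18344} = \frac{343}{342} \left(- \frac{1}{13558}\right) + \frac{45183}{18344} = - \frac{343}{4636836} + \frac{45183}{18344} = \frac{52374967249}{21264529896}$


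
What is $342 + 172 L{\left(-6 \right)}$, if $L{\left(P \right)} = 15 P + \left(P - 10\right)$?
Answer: $-17890$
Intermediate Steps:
$L{\left(P \right)} = -10 + 16 P$ ($L{\left(P \right)} = 15 P + \left(-10 + P\right) = -10 + 16 P$)
$342 + 172 L{\left(-6 \right)} = 342 + 172 \left(-10 + 16 \left(-6\right)\right) = 342 + 172 \left(-10 - 96\right) = 342 + 172 \left(-106\right) = 342 - 18232 = -17890$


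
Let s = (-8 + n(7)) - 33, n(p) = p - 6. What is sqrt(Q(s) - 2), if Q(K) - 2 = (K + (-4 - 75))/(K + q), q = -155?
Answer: sqrt(23205)/195 ≈ 0.78119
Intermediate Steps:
n(p) = -6 + p
s = -40 (s = (-8 + (-6 + 7)) - 33 = (-8 + 1) - 33 = -7 - 33 = -40)
Q(K) = 2 + (-79 + K)/(-155 + K) (Q(K) = 2 + (K + (-4 - 75))/(K - 155) = 2 + (K - 79)/(-155 + K) = 2 + (-79 + K)/(-155 + K))
sqrt(Q(s) - 2) = sqrt((-389 + 3*(-40))/(-155 - 40) - 2) = sqrt((-389 - 120)/(-195) - 2) = sqrt(-1/195*(-509) - 2) = sqrt(509/195 - 2) = sqrt(119/195) = sqrt(23205)/195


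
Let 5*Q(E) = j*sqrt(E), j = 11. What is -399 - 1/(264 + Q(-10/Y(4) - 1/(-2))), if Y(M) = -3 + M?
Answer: (-4389*sqrt(38) + 1053370*I)/(11*(sqrt(38) - 240*I)) ≈ -399.0 + 9.7223e-5*I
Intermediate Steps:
Q(E) = 11*sqrt(E)/5 (Q(E) = (11*sqrt(E))/5 = 11*sqrt(E)/5)
-399 - 1/(264 + Q(-10/Y(4) - 1/(-2))) = -399 - 1/(264 + 11*sqrt(-10/(-3 + 4) - 1/(-2))/5) = -399 - 1/(264 + 11*sqrt(-10/1 - 1*(-1/2))/5) = -399 - 1/(264 + 11*sqrt(-10*1 + 1/2)/5) = -399 - 1/(264 + 11*sqrt(-10 + 1/2)/5) = -399 - 1/(264 + 11*sqrt(-19/2)/5) = -399 - 1/(264 + 11*(I*sqrt(38)/2)/5) = -399 - 1/(264 + 11*I*sqrt(38)/10)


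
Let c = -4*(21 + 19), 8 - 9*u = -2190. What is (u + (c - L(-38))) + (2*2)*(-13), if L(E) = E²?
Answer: -12706/9 ≈ -1411.8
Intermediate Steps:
u = 2198/9 (u = 8/9 - ⅑*(-2190) = 8/9 + 730/3 = 2198/9 ≈ 244.22)
c = -160 (c = -4*40 = -160)
(u + (c - L(-38))) + (2*2)*(-13) = (2198/9 + (-160 - 1*(-38)²)) + (2*2)*(-13) = (2198/9 + (-160 - 1*1444)) + 4*(-13) = (2198/9 + (-160 - 1444)) - 52 = (2198/9 - 1604) - 52 = -12238/9 - 52 = -12706/9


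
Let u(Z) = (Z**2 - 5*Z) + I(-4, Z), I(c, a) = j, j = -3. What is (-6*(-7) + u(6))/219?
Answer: 15/73 ≈ 0.20548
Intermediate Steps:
I(c, a) = -3
u(Z) = -3 + Z**2 - 5*Z (u(Z) = (Z**2 - 5*Z) - 3 = -3 + Z**2 - 5*Z)
(-6*(-7) + u(6))/219 = (-6*(-7) + (-3 + 6**2 - 5*6))/219 = (42 + (-3 + 36 - 30))*(1/219) = (42 + 3)*(1/219) = 45*(1/219) = 15/73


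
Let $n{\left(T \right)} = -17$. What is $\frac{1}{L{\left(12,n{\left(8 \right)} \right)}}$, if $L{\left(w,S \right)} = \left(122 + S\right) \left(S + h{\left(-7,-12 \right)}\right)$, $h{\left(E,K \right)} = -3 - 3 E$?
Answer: $\frac{1}{105} \approx 0.0095238$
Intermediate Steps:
$L{\left(w,S \right)} = \left(18 + S\right) \left(122 + S\right)$ ($L{\left(w,S \right)} = \left(122 + S\right) \left(S - -18\right) = \left(122 + S\right) \left(S + \left(-3 + 21\right)\right) = \left(122 + S\right) \left(S + 18\right) = \left(122 + S\right) \left(18 + S\right) = \left(18 + S\right) \left(122 + S\right)$)
$\frac{1}{L{\left(12,n{\left(8 \right)} \right)}} = \frac{1}{2196 + \left(-17\right)^{2} + 140 \left(-17\right)} = \frac{1}{2196 + 289 - 2380} = \frac{1}{105}$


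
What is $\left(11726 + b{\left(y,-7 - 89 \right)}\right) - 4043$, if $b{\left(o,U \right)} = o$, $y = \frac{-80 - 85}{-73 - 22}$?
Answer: $\frac{146010}{19} \approx 7684.7$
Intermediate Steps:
$y = \frac{33}{19}$ ($y = - \frac{165}{-95} = \left(-165\right) \left(- \frac{1}{95}\right) = \frac{33}{19} \approx 1.7368$)
$\left(11726 + b{\left(y,-7 - 89 \right)}\right) - 4043 = \left(11726 + \frac{33}{19}\right) - 4043 = \frac{222827}{19} - 4043 = \frac{146010}{19}$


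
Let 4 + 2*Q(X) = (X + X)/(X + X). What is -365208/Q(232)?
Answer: 243472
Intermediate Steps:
Q(X) = -3/2 (Q(X) = -2 + ((X + X)/(X + X))/2 = -2 + ((2*X)/((2*X)))/2 = -2 + ((2*X)*(1/(2*X)))/2 = -2 + (1/2)*1 = -2 + 1/2 = -3/2)
-365208/Q(232) = -365208/(-3/2) = -365208*(-2/3) = 243472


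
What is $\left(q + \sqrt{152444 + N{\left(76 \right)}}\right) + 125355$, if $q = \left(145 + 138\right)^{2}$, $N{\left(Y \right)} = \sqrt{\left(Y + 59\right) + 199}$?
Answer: $205444 + \sqrt{152444 + \sqrt{334}} \approx 2.0583 \cdot 10^{5}$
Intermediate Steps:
$N{\left(Y \right)} = \sqrt{258 + Y}$ ($N{\left(Y \right)} = \sqrt{\left(59 + Y\right) + 199} = \sqrt{258 + Y}$)
$q = 80089$ ($q = 283^{2} = 80089$)
$\left(q + \sqrt{152444 + N{\left(76 \right)}}\right) + 125355 = \left(80089 + \sqrt{152444 + \sqrt{258 + 76}}\right) + 125355 = \left(80089 + \sqrt{152444 + \sqrt{334}}\right) + 125355 = 205444 + \sqrt{152444 + \sqrt{334}}$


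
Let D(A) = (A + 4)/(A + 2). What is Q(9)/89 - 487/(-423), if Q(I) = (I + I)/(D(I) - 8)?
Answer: 1055657/941175 ≈ 1.1216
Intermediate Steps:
D(A) = (4 + A)/(2 + A)
Q(I) = 2*I/(-8 + (4 + I)/(2 + I)) (Q(I) = (I + I)/((4 + I)/(2 + I) - 8) = (2*I)/(-8 + (4 + I)/(2 + I)) = 2*I/(-8 + (4 + I)/(2 + I)))
Q(9)/89 - 487/(-423) = -2*9*(2 + 9)/(12 + 7*9)/89 - 487/(-423) = -2*9*11/(12 + 63)*(1/89) - 487*(-1/423) = -2*9*11/75*(1/89) + 487/423 = -2*9*1/75*11*(1/89) + 487/423 = -66/25*1/89 + 487/423 = -66/2225 + 487/423 = 1055657/941175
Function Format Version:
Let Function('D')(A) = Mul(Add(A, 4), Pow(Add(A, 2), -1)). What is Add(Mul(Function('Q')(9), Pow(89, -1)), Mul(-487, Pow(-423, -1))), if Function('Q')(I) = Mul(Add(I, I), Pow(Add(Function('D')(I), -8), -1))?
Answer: Rational(1055657, 941175) ≈ 1.1216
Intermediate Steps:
Function('D')(A) = Mul(Pow(Add(2, A), -1), Add(4, A)) (Function('D')(A) = Mul(Add(4, A), Pow(Add(2, A), -1)) = Mul(Pow(Add(2, A), -1), Add(4, A)))
Function('Q')(I) = Mul(2, I, Pow(Add(-8, Mul(Pow(Add(2, I), -1), Add(4, I))), -1)) (Function('Q')(I) = Mul(Add(I, I), Pow(Add(Mul(Pow(Add(2, I), -1), Add(4, I)), -8), -1)) = Mul(Mul(2, I), Pow(Add(-8, Mul(Pow(Add(2, I), -1), Add(4, I))), -1)) = Mul(2, I, Pow(Add(-8, Mul(Pow(Add(2, I), -1), Add(4, I))), -1)))
Add(Mul(Function('Q')(9), Pow(89, -1)), Mul(-487, Pow(-423, -1))) = Add(Mul(Mul(-2, 9, Pow(Add(12, Mul(7, 9)), -1), Add(2, 9)), Pow(89, -1)), Mul(-487, Pow(-423, -1))) = Add(Mul(Mul(-2, 9, Pow(Add(12, 63), -1), 11), Rational(1, 89)), Mul(-487, Rational(-1, 423))) = Add(Mul(Mul(-2, 9, Pow(75, -1), 11), Rational(1, 89)), Rational(487, 423)) = Add(Mul(Mul(-2, 9, Rational(1, 75), 11), Rational(1, 89)), Rational(487, 423)) = Add(Mul(Rational(-66, 25), Rational(1, 89)), Rational(487, 423)) = Add(Rational(-66, 2225), Rational(487, 423)) = Rational(1055657, 941175)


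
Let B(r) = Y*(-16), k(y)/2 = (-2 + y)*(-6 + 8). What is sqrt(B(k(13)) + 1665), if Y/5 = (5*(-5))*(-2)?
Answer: I*sqrt(2335) ≈ 48.322*I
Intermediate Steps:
Y = 250 (Y = 5*((5*(-5))*(-2)) = 5*(-25*(-2)) = 5*50 = 250)
k(y) = -8 + 4*y (k(y) = 2*((-2 + y)*(-6 + 8)) = 2*((-2 + y)*2) = 2*(-4 + 2*y) = -8 + 4*y)
B(r) = -4000 (B(r) = 250*(-16) = -4000)
sqrt(B(k(13)) + 1665) = sqrt(-4000 + 1665) = sqrt(-2335) = I*sqrt(2335)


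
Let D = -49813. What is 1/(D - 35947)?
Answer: -1/85760 ≈ -1.1660e-5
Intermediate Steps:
1/(D - 35947) = 1/(-49813 - 35947) = 1/(-85760) = -1/85760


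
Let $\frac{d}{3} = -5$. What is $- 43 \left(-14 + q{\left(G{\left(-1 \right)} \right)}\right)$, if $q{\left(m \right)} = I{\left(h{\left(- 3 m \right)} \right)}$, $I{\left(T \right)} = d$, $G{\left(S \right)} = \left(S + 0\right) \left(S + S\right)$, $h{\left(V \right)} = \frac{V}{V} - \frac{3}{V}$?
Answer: $1247$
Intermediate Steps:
$d = -15$ ($d = 3 \left(-5\right) = -15$)
$h{\left(V \right)} = 1 - \frac{3}{V}$
$G{\left(S \right)} = 2 S^{2}$ ($G{\left(S \right)} = S 2 S = 2 S^{2}$)
$I{\left(T \right)} = -15$
$q{\left(m \right)} = -15$
$- 43 \left(-14 + q{\left(G{\left(-1 \right)} \right)}\right) = - 43 \left(-14 - 15\right) = \left(-43\right) \left(-29\right) = 1247$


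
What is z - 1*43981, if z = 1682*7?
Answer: -32207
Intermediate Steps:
z = 11774
z - 1*43981 = 11774 - 1*43981 = 11774 - 43981 = -32207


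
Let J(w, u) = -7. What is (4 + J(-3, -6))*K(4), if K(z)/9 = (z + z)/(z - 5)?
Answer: 216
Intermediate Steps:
K(z) = 18*z/(-5 + z) (K(z) = 9*((z + z)/(z - 5)) = 9*((2*z)/(-5 + z)) = 9*(2*z/(-5 + z)) = 18*z/(-5 + z))
(4 + J(-3, -6))*K(4) = (4 - 7)*(18*4/(-5 + 4)) = -54*4/(-1) = -54*4*(-1) = -3*(-72) = 216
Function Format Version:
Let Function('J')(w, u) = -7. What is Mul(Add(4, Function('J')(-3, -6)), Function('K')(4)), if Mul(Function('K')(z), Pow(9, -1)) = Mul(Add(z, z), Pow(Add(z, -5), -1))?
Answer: 216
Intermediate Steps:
Function('K')(z) = Mul(18, z, Pow(Add(-5, z), -1)) (Function('K')(z) = Mul(9, Mul(Add(z, z), Pow(Add(z, -5), -1))) = Mul(9, Mul(Mul(2, z), Pow(Add(-5, z), -1))) = Mul(9, Mul(2, z, Pow(Add(-5, z), -1))) = Mul(18, z, Pow(Add(-5, z), -1)))
Mul(Add(4, Function('J')(-3, -6)), Function('K')(4)) = Mul(Add(4, -7), Mul(18, 4, Pow(Add(-5, 4), -1))) = Mul(-3, Mul(18, 4, Pow(-1, -1))) = Mul(-3, Mul(18, 4, -1)) = Mul(-3, -72) = 216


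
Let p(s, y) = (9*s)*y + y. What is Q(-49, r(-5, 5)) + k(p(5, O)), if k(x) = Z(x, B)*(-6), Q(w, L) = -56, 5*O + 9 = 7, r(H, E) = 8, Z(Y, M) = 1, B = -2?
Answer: -62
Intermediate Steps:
O = -⅖ (O = -9/5 + (⅕)*7 = -9/5 + 7/5 = -⅖ ≈ -0.40000)
p(s, y) = y + 9*s*y (p(s, y) = 9*s*y + y = y + 9*s*y)
k(x) = -6 (k(x) = 1*(-6) = -6)
Q(-49, r(-5, 5)) + k(p(5, O)) = -56 - 6 = -62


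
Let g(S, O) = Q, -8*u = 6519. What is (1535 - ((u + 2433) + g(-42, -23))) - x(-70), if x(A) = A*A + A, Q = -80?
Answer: -38665/8 ≈ -4833.1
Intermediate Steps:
u = -6519/8 (u = -⅛*6519 = -6519/8 ≈ -814.88)
g(S, O) = -80
x(A) = A + A² (x(A) = A² + A = A + A²)
(1535 - ((u + 2433) + g(-42, -23))) - x(-70) = (1535 - ((-6519/8 + 2433) - 80)) - (-70)*(1 - 70) = (1535 - (12945/8 - 80)) - (-70)*(-69) = (1535 - 1*12305/8) - 1*4830 = (1535 - 12305/8) - 4830 = -25/8 - 4830 = -38665/8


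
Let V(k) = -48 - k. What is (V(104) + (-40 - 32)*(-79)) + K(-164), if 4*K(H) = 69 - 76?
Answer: 22137/4 ≈ 5534.3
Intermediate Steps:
K(H) = -7/4 (K(H) = (69 - 76)/4 = (1/4)*(-7) = -7/4)
(V(104) + (-40 - 32)*(-79)) + K(-164) = ((-48 - 1*104) + (-40 - 32)*(-79)) - 7/4 = ((-48 - 104) - 72*(-79)) - 7/4 = (-152 + 5688) - 7/4 = 5536 - 7/4 = 22137/4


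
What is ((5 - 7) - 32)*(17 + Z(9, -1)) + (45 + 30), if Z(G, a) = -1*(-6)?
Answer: -707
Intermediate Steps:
Z(G, a) = 6
((5 - 7) - 32)*(17 + Z(9, -1)) + (45 + 30) = ((5 - 7) - 32)*(17 + 6) + (45 + 30) = (-2 - 32)*23 + 75 = -34*23 + 75 = -782 + 75 = -707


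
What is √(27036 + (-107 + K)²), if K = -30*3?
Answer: √65845 ≈ 256.60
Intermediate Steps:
K = -90
√(27036 + (-107 + K)²) = √(27036 + (-107 - 90)²) = √(27036 + (-197)²) = √(27036 + 38809) = √65845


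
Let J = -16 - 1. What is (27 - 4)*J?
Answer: -391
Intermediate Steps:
J = -17
(27 - 4)*J = (27 - 4)*(-17) = 23*(-17) = -391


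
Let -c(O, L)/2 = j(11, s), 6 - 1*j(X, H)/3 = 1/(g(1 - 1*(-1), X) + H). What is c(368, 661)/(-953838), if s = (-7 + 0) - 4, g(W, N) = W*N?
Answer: 65/1748703 ≈ 3.7170e-5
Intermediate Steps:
g(W, N) = N*W
s = -11 (s = -7 - 4 = -11)
j(X, H) = 18 - 3/(H + 2*X) (j(X, H) = 18 - 3/(X*(1 - 1*(-1)) + H) = 18 - 3/(X*(1 + 1) + H) = 18 - 3/(X*2 + H) = 18 - 3/(2*X + H) = 18 - 3/(H + 2*X))
c(O, L) = -390/11 (c(O, L) = -6*(-1 + 6*(-11) + 12*11)/(-11 + 2*11) = -6*(-1 - 66 + 132)/(-11 + 22) = -6*65/11 = -2*195/11 = -390/11)
c(368, 661)/(-953838) = -390/11/(-953838) = -390/11*(-1/953838) = 65/1748703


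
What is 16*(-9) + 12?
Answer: -132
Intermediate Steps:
16*(-9) + 12 = -144 + 12 = -132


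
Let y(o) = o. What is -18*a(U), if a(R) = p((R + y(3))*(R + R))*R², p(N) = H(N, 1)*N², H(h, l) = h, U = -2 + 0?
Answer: 4608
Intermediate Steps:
U = -2
p(N) = N³ (p(N) = N*N² = N³)
a(R) = 8*R⁵*(3 + R)³ (a(R) = ((R + 3)*(R + R))³*R² = ((3 + R)*(2*R))³*R² = (2*R*(3 + R))³*R² = (8*R³*(3 + R)³)*R² = 8*R⁵*(3 + R)³)
-18*a(U) = -144*(-2)⁵*(3 - 2)³ = -144*(-32)*1³ = -144*(-32) = -18*(-256) = 4608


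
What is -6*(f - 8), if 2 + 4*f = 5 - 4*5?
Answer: 147/2 ≈ 73.500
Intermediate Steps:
f = -17/4 (f = -1/2 + (5 - 4*5)/4 = -1/2 + (5 - 20)/4 = -1/2 + (1/4)*(-15) = -1/2 - 15/4 = -17/4 ≈ -4.2500)
-6*(f - 8) = -6*(-17/4 - 8) = -6*(-49/4) = 147/2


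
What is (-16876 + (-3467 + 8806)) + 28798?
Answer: 17261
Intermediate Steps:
(-16876 + (-3467 + 8806)) + 28798 = (-16876 + 5339) + 28798 = -11537 + 28798 = 17261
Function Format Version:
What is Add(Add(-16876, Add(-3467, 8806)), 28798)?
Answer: 17261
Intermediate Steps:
Add(Add(-16876, Add(-3467, 8806)), 28798) = Add(Add(-16876, 5339), 28798) = Add(-11537, 28798) = 17261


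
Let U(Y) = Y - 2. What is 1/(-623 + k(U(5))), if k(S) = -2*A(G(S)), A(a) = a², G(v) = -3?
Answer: -1/641 ≈ -0.0015601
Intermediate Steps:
U(Y) = -2 + Y
k(S) = -18 (k(S) = -2*(-3)² = -2*9 = -18)
1/(-623 + k(U(5))) = 1/(-623 - 18) = 1/(-641) = -1/641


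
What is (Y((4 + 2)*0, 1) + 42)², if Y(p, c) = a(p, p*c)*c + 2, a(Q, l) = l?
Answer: 1936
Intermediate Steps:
Y(p, c) = 2 + p*c² (Y(p, c) = (p*c)*c + 2 = (c*p)*c + 2 = p*c² + 2 = 2 + p*c²)
(Y((4 + 2)*0, 1) + 42)² = ((2 + ((4 + 2)*0)*1²) + 42)² = ((2 + (6*0)*1) + 42)² = ((2 + 0*1) + 42)² = ((2 + 0) + 42)² = (2 + 42)² = 44² = 1936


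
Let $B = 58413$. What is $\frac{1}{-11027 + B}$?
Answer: $\frac{1}{47386} \approx 2.1103 \cdot 10^{-5}$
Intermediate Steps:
$\frac{1}{-11027 + B} = \frac{1}{-11027 + 58413} = \frac{1}{47386}$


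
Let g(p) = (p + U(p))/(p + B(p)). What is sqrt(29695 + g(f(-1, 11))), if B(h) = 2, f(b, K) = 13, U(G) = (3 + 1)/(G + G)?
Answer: 2*sqrt(31366270)/65 ≈ 172.32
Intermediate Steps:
U(G) = 2/G (U(G) = 4/((2*G)) = 4*(1/(2*G)) = 2/G)
g(p) = (p + 2/p)/(2 + p) (g(p) = (p + 2/p)/(p + 2) = (p + 2/p)/(2 + p))
sqrt(29695 + g(f(-1, 11))) = sqrt(29695 + (2 + 13**2)/(13*(2 + 13))) = sqrt(29695 + (1/13)*(2 + 169)/15) = sqrt(29695 + (1/13)*(1/15)*171) = sqrt(29695 + 57/65) = sqrt(1930232/65) = 2*sqrt(31366270)/65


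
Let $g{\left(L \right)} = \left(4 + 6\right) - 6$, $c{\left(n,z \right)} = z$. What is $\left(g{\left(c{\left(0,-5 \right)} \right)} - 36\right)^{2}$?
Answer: $1024$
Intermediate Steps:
$g{\left(L \right)} = 4$ ($g{\left(L \right)} = 10 - 6 = 4$)
$\left(g{\left(c{\left(0,-5 \right)} \right)} - 36\right)^{2} = \left(4 - 36\right)^{2} = \left(-32\right)^{2} = 1024$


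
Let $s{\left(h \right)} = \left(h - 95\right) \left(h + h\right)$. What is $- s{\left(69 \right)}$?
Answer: $3588$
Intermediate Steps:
$s{\left(h \right)} = 2 h \left(-95 + h\right)$ ($s{\left(h \right)} = \left(-95 + h\right) 2 h = 2 h \left(-95 + h\right)$)
$- s{\left(69 \right)} = - 2 \cdot 69 \left(-95 + 69\right) = - 2 \cdot 69 \left(-26\right) = \left(-1\right) \left(-3588\right) = 3588$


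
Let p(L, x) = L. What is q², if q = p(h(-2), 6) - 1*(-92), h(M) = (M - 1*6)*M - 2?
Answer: 11236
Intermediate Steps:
h(M) = -2 + M*(-6 + M) (h(M) = (M - 6)*M - 2 = (-6 + M)*M - 2 = M*(-6 + M) - 2 = -2 + M*(-6 + M))
q = 106 (q = (-2 + (-2)² - 6*(-2)) - 1*(-92) = (-2 + 4 + 12) + 92 = 14 + 92 = 106)
q² = 106² = 11236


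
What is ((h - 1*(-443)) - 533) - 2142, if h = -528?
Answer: -2760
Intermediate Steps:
((h - 1*(-443)) - 533) - 2142 = ((-528 - 1*(-443)) - 533) - 2142 = ((-528 + 443) - 533) - 2142 = (-85 - 533) - 2142 = -618 - 2142 = -2760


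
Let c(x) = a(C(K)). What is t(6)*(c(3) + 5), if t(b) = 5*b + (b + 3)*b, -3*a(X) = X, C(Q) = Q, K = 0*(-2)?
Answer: 420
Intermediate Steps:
K = 0
a(X) = -X/3
t(b) = 5*b + b*(3 + b) (t(b) = 5*b + (3 + b)*b = 5*b + b*(3 + b))
c(x) = 0 (c(x) = -⅓*0 = 0)
t(6)*(c(3) + 5) = (6*(8 + 6))*(0 + 5) = (6*14)*5 = 84*5 = 420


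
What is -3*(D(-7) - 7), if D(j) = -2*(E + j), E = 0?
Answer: -21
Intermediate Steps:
D(j) = -2*j (D(j) = -2*(0 + j) = -2*j)
-3*(D(-7) - 7) = -3*(-2*(-7) - 7) = -3*(14 - 7) = -3*7 = -21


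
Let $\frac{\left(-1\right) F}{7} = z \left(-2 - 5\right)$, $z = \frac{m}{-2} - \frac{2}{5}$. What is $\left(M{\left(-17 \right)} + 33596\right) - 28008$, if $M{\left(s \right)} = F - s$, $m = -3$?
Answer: $\frac{56589}{10} \approx 5658.9$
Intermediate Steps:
$z = \frac{11}{10}$ ($z = - \frac{3}{-2} - \frac{2}{5} = \left(-3\right) \left(- \frac{1}{2}\right) - \frac{2}{5} = \frac{3}{2} - \frac{2}{5} = \frac{11}{10} \approx 1.1$)
$F = \frac{539}{10}$ ($F = - 7 \frac{11 \left(-2 - 5\right)}{10} = - 7 \cdot \frac{11}{10} \left(-7\right) = \left(-7\right) \left(- \frac{77}{10}\right) = \frac{539}{10} \approx 53.9$)
$M{\left(s \right)} = \frac{539}{10} - s$
$\left(M{\left(-17 \right)} + 33596\right) - 28008 = \left(\left(\frac{539}{10} - -17\right) + 33596\right) - 28008 = \left(\left(\frac{539}{10} + 17\right) + 33596\right) - 28008 = \left(\frac{709}{10} + 33596\right) - 28008 = \frac{336669}{10} - 28008 = \frac{56589}{10}$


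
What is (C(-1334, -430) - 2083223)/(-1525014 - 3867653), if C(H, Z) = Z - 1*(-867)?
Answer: 2082786/5392667 ≈ 0.38623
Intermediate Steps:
C(H, Z) = 867 + Z (C(H, Z) = Z + 867 = 867 + Z)
(C(-1334, -430) - 2083223)/(-1525014 - 3867653) = ((867 - 430) - 2083223)/(-1525014 - 3867653) = (437 - 2083223)/(-5392667) = -2082786*(-1/5392667) = 2082786/5392667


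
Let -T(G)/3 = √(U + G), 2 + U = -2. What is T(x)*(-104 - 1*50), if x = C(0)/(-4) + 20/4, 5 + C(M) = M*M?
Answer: 693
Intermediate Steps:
U = -4 (U = -2 - 2 = -4)
C(M) = -5 + M² (C(M) = -5 + M*M = -5 + M²)
x = 25/4 (x = (-5 + 0²)/(-4) + 20/4 = (-5 + 0)*(-¼) + 20*(¼) = -5*(-¼) + 5 = 5/4 + 5 = 25/4 ≈ 6.2500)
T(G) = -3*√(-4 + G)
T(x)*(-104 - 1*50) = (-3*√(-4 + 25/4))*(-104 - 1*50) = (-3*√(9/4))*(-104 - 50) = -3*3/2*(-154) = -9/2*(-154) = 693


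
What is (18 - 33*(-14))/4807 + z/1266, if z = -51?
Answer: 120841/2028554 ≈ 0.059570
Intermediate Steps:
(18 - 33*(-14))/4807 + z/1266 = (18 - 33*(-14))/4807 - 51/1266 = (18 + 462)*(1/4807) - 51*1/1266 = 480*(1/4807) - 17/422 = 480/4807 - 17/422 = 120841/2028554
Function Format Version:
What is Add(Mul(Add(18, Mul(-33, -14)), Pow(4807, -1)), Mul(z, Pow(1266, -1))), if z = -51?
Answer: Rational(120841, 2028554) ≈ 0.059570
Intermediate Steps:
Add(Mul(Add(18, Mul(-33, -14)), Pow(4807, -1)), Mul(z, Pow(1266, -1))) = Add(Mul(Add(18, Mul(-33, -14)), Pow(4807, -1)), Mul(-51, Pow(1266, -1))) = Add(Mul(Add(18, 462), Rational(1, 4807)), Mul(-51, Rational(1, 1266))) = Add(Mul(480, Rational(1, 4807)), Rational(-17, 422)) = Add(Rational(480, 4807), Rational(-17, 422)) = Rational(120841, 2028554)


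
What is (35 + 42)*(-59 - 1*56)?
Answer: -8855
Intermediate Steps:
(35 + 42)*(-59 - 1*56) = 77*(-59 - 56) = 77*(-115) = -8855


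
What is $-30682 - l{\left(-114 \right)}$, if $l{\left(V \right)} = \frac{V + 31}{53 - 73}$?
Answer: $- \frac{613723}{20} \approx -30686.0$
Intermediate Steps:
$l{\left(V \right)} = - \frac{31}{20} - \frac{V}{20}$ ($l{\left(V \right)} = \frac{31 + V}{-20} = \left(31 + V\right) \left(- \frac{1}{20}\right) = - \frac{31}{20} - \frac{V}{20}$)
$-30682 - l{\left(-114 \right)} = -30682 - \left(- \frac{31}{20} - - \frac{57}{10}\right) = -30682 - \left(- \frac{31}{20} + \frac{57}{10}\right) = -30682 - \frac{83}{20} = - \frac{613723}{20}$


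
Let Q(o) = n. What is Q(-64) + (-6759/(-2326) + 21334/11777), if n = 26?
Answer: 841449479/27393302 ≈ 30.717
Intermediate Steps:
Q(o) = 26
Q(-64) + (-6759/(-2326) + 21334/11777) = 26 + (-6759/(-2326) + 21334/11777) = 26 + (-6759*(-1/2326) + 21334*(1/11777)) = 26 + (6759/2326 + 21334/11777) = 26 + 129223627/27393302 = 841449479/27393302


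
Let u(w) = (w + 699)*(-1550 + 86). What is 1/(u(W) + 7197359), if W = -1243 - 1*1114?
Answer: 1/9624671 ≈ 1.0390e-7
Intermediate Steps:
W = -2357 (W = -1243 - 1114 = -2357)
u(w) = -1023336 - 1464*w (u(w) = (699 + w)*(-1464) = -1023336 - 1464*w)
1/(u(W) + 7197359) = 1/((-1023336 - 1464*(-2357)) + 7197359) = 1/((-1023336 + 3450648) + 7197359) = 1/(2427312 + 7197359) = 1/9624671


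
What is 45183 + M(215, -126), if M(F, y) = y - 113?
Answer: 44944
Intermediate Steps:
M(F, y) = -113 + y
45183 + M(215, -126) = 45183 + (-113 - 126) = 45183 - 239 = 44944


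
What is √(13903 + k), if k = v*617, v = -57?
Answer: 7*I*√434 ≈ 145.83*I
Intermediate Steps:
k = -35169 (k = -57*617 = -35169)
√(13903 + k) = √(13903 - 35169) = √(-21266) = 7*I*√434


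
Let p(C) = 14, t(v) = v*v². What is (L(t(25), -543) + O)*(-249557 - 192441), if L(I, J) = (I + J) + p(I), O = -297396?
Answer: 124776035400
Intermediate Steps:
t(v) = v³
L(I, J) = 14 + I + J (L(I, J) = (I + J) + 14 = 14 + I + J)
(L(t(25), -543) + O)*(-249557 - 192441) = ((14 + 25³ - 543) - 297396)*(-249557 - 192441) = ((14 + 15625 - 543) - 297396)*(-441998) = (15096 - 297396)*(-441998) = -282300*(-441998) = 124776035400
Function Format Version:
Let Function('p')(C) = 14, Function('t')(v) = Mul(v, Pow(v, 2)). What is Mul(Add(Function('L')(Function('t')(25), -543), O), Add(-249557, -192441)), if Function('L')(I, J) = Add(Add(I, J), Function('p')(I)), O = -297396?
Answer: 124776035400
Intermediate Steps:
Function('t')(v) = Pow(v, 3)
Function('L')(I, J) = Add(14, I, J) (Function('L')(I, J) = Add(Add(I, J), 14) = Add(14, I, J))
Mul(Add(Function('L')(Function('t')(25), -543), O), Add(-249557, -192441)) = Mul(Add(Add(14, Pow(25, 3), -543), -297396), Add(-249557, -192441)) = Mul(Add(Add(14, 15625, -543), -297396), -441998) = Mul(Add(15096, -297396), -441998) = Mul(-282300, -441998) = 124776035400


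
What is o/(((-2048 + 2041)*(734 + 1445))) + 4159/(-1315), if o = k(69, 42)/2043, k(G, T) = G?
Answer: -43200781832/13659290295 ≈ -3.1627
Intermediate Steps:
o = 23/681 (o = 69/2043 = 69*(1/2043) = 23/681 ≈ 0.033774)
o/(((-2048 + 2041)*(734 + 1445))) + 4159/(-1315) = 23/(681*(((-2048 + 2041)*(734 + 1445)))) + 4159/(-1315) = 23/(681*((-7*2179))) + 4159*(-1/1315) = (23/681)/(-15253) - 4159/1315 = (23/681)*(-1/15253) - 4159/1315 = -23/10387293 - 4159/1315 = -43200781832/13659290295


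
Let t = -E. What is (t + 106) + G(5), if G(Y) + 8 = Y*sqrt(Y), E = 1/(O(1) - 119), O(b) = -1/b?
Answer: 11761/120 + 5*sqrt(5) ≈ 109.19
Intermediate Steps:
E = -1/120 (E = 1/(-1/1 - 119) = 1/(-1*1 - 119) = 1/(-1 - 119) = 1/(-120) = -1/120 ≈ -0.0083333)
G(Y) = -8 + Y**(3/2) (G(Y) = -8 + Y*sqrt(Y) = -8 + Y**(3/2))
t = 1/120 (t = -1*(-1/120) = 1/120 ≈ 0.0083333)
(t + 106) + G(5) = (1/120 + 106) + (-8 + 5**(3/2)) = 12721/120 + (-8 + 5*sqrt(5)) = 11761/120 + 5*sqrt(5)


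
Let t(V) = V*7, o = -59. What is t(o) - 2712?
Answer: -3125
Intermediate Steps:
t(V) = 7*V
t(o) - 2712 = 7*(-59) - 2712 = -413 - 2712 = -3125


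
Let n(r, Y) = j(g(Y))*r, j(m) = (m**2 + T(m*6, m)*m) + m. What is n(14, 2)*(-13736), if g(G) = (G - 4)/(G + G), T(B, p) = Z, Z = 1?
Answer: 144228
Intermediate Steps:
T(B, p) = 1
g(G) = (-4 + G)/(2*G) (g(G) = (-4 + G)/((2*G)) = (-4 + G)*(1/(2*G)) = (-4 + G)/(2*G))
j(m) = m**2 + 2*m (j(m) = (m**2 + 1*m) + m = (m**2 + m) + m = (m + m**2) + m = m**2 + 2*m)
n(r, Y) = r*(-4 + Y)*(2 + (-4 + Y)/(2*Y))/(2*Y) (n(r, Y) = (((-4 + Y)/(2*Y))*(2 + (-4 + Y)/(2*Y)))*r = ((-4 + Y)*(2 + (-4 + Y)/(2*Y))/(2*Y))*r = r*(-4 + Y)*(2 + (-4 + Y)/(2*Y))/(2*Y))
n(14, 2)*(-13736) = ((1/4)*14*(-4 + 2)*(-4 + 5*2)/2**2)*(-13736) = ((1/4)*14*(1/4)*(-2)*(-4 + 10))*(-13736) = ((1/4)*14*(1/4)*(-2)*6)*(-13736) = -21/2*(-13736) = 144228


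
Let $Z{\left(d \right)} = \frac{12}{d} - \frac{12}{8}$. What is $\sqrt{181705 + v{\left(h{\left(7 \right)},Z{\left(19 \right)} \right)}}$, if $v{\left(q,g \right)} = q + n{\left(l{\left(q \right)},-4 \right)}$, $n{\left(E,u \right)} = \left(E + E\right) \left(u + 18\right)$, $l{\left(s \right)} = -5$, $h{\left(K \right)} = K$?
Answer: $2 \sqrt{45393} \approx 426.11$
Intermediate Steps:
$Z{\left(d \right)} = - \frac{3}{2} + \frac{12}{d}$ ($Z{\left(d \right)} = \frac{12}{d} - \frac{3}{2} = - \frac{3}{2} + \frac{12}{d}$)
$n{\left(E,u \right)} = 2 E \left(18 + u\right)$
$v{\left(q,g \right)} = -140 + q$ ($v{\left(q,g \right)} = q + 2 \left(-5\right) \left(18 - 4\right) = q + 2 \left(-5\right) 14 = q - 140 = -140 + q$)
$\sqrt{181705 + v{\left(h{\left(7 \right)},Z{\left(19 \right)} \right)}} = \sqrt{181705 + \left(-140 + 7\right)} = \sqrt{181705 - 133} = \sqrt{181572} = 2 \sqrt{45393}$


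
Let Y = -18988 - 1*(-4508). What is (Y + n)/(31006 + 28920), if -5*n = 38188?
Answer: -55294/149815 ≈ -0.36908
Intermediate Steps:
n = -38188/5 (n = -1/5*38188 = -38188/5 ≈ -7637.6)
Y = -14480 (Y = -18988 + 4508 = -14480)
(Y + n)/(31006 + 28920) = (-14480 - 38188/5)/(31006 + 28920) = -110588/5/59926 = -110588/5*1/59926 = -55294/149815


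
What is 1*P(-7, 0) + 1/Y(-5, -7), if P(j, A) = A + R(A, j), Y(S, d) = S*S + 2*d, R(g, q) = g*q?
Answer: 1/11 ≈ 0.090909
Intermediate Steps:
Y(S, d) = S**2 + 2*d
P(j, A) = A + A*j
1*P(-7, 0) + 1/Y(-5, -7) = 1*(0*(1 - 7)) + 1/((-5)**2 + 2*(-7)) = 1*(0*(-6)) + 1/(25 - 14) = 1*0 + 1/11 = 0 + 1/11 = 1/11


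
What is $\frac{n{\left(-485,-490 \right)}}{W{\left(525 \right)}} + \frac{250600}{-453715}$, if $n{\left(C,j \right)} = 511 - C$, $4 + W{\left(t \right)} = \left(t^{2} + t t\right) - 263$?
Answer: $- \frac{9174962644}{16665950123} \approx -0.55052$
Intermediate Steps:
$W{\left(t \right)} = -267 + 2 t^{2}$ ($W{\left(t \right)} = -4 - \left(263 - t^{2} - t t\right) = -4 + \left(\left(t^{2} + t^{2}\right) - 263\right) = -4 + \left(2 t^{2} - 263\right) = -4 + \left(-263 + 2 t^{2}\right) = -267 + 2 t^{2}$)
$\frac{n{\left(-485,-490 \right)}}{W{\left(525 \right)}} + \frac{250600}{-453715} = \frac{511 - -485}{-267 + 2 \cdot 525^{2}} + \frac{250600}{-453715} = \frac{511 + 485}{-267 + 2 \cdot 275625} + 250600 \left(- \frac{1}{453715}\right) = \frac{996}{-267 + 551250} - \frac{50120}{90743} = \frac{996}{550983} - \frac{50120}{90743} = 996 \cdot \frac{1}{550983} - \frac{50120}{90743} = \frac{332}{183661} - \frac{50120}{90743} = - \frac{9174962644}{16665950123}$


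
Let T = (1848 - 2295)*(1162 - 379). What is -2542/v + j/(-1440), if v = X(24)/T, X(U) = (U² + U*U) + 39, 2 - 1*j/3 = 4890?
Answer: 17794293407/23820 ≈ 7.4703e+5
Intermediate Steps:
j = -14664 (j = 6 - 3*4890 = 6 - 14670 = -14664)
T = -350001 (T = -447*783 = -350001)
X(U) = 39 + 2*U² (X(U) = (U² + U²) + 39 = 2*U² + 39 = 39 + 2*U²)
v = -397/116667 (v = (39 + 2*24²)/(-350001) = (39 + 2*576)*(-1/350001) = (39 + 1152)*(-1/350001) = 1191*(-1/350001) = -397/116667 ≈ -0.0034028)
-2542/v + j/(-1440) = -2542/(-397/116667) - 14664/(-1440) = -2542*(-116667/397) - 14664*(-1/1440) = 296567514/397 + 611/60 = 17794293407/23820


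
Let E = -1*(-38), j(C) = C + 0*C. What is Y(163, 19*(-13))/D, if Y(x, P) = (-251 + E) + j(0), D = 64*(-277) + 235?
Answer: 71/5831 ≈ 0.012176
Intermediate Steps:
j(C) = C (j(C) = C + 0 = C)
E = 38
D = -17493 (D = -17728 + 235 = -17493)
Y(x, P) = -213 (Y(x, P) = (-251 + 38) + 0 = -213 + 0 = -213)
Y(163, 19*(-13))/D = -213/(-17493) = -213*(-1/17493) = 71/5831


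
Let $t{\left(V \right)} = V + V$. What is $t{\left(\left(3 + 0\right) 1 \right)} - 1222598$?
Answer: $-1222592$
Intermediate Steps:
$t{\left(V \right)} = 2 V$
$t{\left(\left(3 + 0\right) 1 \right)} - 1222598 = 2 \left(3 + 0\right) 1 - 1222598 = 2 \cdot 3 \cdot 1 - 1222598 = 2 \cdot 3 - 1222598 = 6 - 1222598 = -1222592$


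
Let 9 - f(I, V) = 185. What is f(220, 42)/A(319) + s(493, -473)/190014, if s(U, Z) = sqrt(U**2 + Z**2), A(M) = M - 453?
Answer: 88/67 + 13*sqrt(2762)/190014 ≈ 1.3170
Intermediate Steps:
f(I, V) = -176 (f(I, V) = 9 - 1*185 = 9 - 185 = -176)
A(M) = -453 + M
f(220, 42)/A(319) + s(493, -473)/190014 = -176/(-453 + 319) + sqrt(493**2 + (-473)**2)/190014 = -176/(-134) + sqrt(243049 + 223729)*(1/190014) = -176*(-1/134) + sqrt(466778)*(1/190014) = 88/67 + (13*sqrt(2762))*(1/190014) = 88/67 + 13*sqrt(2762)/190014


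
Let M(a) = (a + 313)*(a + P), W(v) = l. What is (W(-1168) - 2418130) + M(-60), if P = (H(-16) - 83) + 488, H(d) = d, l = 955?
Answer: -2333938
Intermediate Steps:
P = 389 (P = (-16 - 83) + 488 = -99 + 488 = 389)
W(v) = 955
M(a) = (313 + a)*(389 + a) (M(a) = (a + 313)*(a + 389) = (313 + a)*(389 + a))
(W(-1168) - 2418130) + M(-60) = (955 - 2418130) + (121757 + (-60)² + 702*(-60)) = -2417175 + (121757 + 3600 - 42120) = -2417175 + 83237 = -2333938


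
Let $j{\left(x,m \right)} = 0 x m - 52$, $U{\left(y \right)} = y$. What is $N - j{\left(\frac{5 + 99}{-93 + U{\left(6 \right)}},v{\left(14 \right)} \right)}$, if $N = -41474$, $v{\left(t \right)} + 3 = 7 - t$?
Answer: $-41422$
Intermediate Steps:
$v{\left(t \right)} = 4 - t$ ($v{\left(t \right)} = -3 - \left(-7 + t\right) = 4 - t$)
$j{\left(x,m \right)} = -52$ ($j{\left(x,m \right)} = 0 m - 52 = 0 - 52 = -52$)
$N - j{\left(\frac{5 + 99}{-93 + U{\left(6 \right)}},v{\left(14 \right)} \right)} = -41474 - -52 = -41474 + 52 = -41422$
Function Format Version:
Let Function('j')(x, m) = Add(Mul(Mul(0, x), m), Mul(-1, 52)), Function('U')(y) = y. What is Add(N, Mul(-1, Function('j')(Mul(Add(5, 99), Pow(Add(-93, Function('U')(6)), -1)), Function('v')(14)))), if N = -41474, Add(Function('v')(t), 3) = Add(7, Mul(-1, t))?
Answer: -41422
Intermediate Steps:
Function('v')(t) = Add(4, Mul(-1, t)) (Function('v')(t) = Add(-3, Add(7, Mul(-1, t))) = Add(4, Mul(-1, t)))
Function('j')(x, m) = -52 (Function('j')(x, m) = Add(Mul(0, m), -52) = Add(0, -52) = -52)
Add(N, Mul(-1, Function('j')(Mul(Add(5, 99), Pow(Add(-93, Function('U')(6)), -1)), Function('v')(14)))) = Add(-41474, Mul(-1, -52)) = Add(-41474, 52) = -41422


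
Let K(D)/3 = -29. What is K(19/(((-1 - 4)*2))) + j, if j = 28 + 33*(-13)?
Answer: -488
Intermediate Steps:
K(D) = -87 (K(D) = 3*(-29) = -87)
j = -401 (j = 28 - 429 = -401)
K(19/(((-1 - 4)*2))) + j = -87 - 401 = -488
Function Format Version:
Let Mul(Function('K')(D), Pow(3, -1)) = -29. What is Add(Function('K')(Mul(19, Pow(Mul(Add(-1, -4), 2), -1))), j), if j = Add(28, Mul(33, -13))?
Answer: -488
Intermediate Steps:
Function('K')(D) = -87 (Function('K')(D) = Mul(3, -29) = -87)
j = -401 (j = Add(28, -429) = -401)
Add(Function('K')(Mul(19, Pow(Mul(Add(-1, -4), 2), -1))), j) = Add(-87, -401) = -488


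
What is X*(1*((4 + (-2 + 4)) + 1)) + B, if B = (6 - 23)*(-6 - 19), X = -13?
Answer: 334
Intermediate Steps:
B = 425 (B = -17*(-25) = 425)
X*(1*((4 + (-2 + 4)) + 1)) + B = -13*((4 + (-2 + 4)) + 1) + 425 = -13*((4 + 2) + 1) + 425 = -13*(6 + 1) + 425 = -13*7 + 425 = -91 + 425 = 334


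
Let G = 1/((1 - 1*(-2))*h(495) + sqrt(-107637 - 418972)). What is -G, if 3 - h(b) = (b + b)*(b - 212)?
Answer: 840501/706442457610 + I*sqrt(526609)/706442457610 ≈ 1.1898e-6 + 1.0272e-9*I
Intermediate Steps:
h(b) = 3 - 2*b*(-212 + b) (h(b) = 3 - (b + b)*(b - 212) = 3 - 2*b*(-212 + b))
G = 1/(-840501 + I*sqrt(526609)) (G = 1/((1 - 1*(-2))*(3 - 2*495**2 + 424*495) + sqrt(-107637 - 418972)) = 1/((1 + 2)*(3 - 2*245025 + 209880) + sqrt(-526609)) = 1/(3*(3 - 490050 + 209880) + I*sqrt(526609)) = 1/(3*(-280167) + I*sqrt(526609)) = 1/(-840501 + I*sqrt(526609)) ≈ -1.1898e-6 - 1.03e-9*I)
-G = -(-840501/706442457610 - I*sqrt(526609)/706442457610) = 840501/706442457610 + I*sqrt(526609)/706442457610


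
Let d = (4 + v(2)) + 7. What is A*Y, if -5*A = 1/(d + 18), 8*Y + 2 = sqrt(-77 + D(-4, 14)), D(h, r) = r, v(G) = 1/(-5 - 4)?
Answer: 9/5200 - 27*I*sqrt(7)/10400 ≈ 0.0017308 - 0.0068688*I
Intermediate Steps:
v(G) = -1/9 (v(G) = 1/(-9) = -1/9)
d = 98/9 (d = (4 - 1/9) + 7 = 35/9 + 7 = 98/9 ≈ 10.889)
Y = -1/4 + 3*I*sqrt(7)/8 (Y = -1/4 + sqrt(-77 + 14)/8 = -1/4 + sqrt(-63)/8 = -1/4 + (3*I*sqrt(7))/8 = -1/4 + 3*I*sqrt(7)/8 ≈ -0.25 + 0.99216*I)
A = -9/1300 (A = -1/(5*(98/9 + 18)) = -1/(5*260/9) = -1/5*9/260 = -9/1300 ≈ -0.0069231)
A*Y = -9*(-1/4 + 3*I*sqrt(7)/8)/1300 = 9/5200 - 27*I*sqrt(7)/10400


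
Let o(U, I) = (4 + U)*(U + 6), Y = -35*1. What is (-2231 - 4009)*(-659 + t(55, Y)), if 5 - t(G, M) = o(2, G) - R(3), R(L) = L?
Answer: 4361760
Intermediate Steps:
Y = -35
o(U, I) = (4 + U)*(6 + U)
t(G, M) = -40 (t(G, M) = 5 - ((24 + 2² + 10*2) - 1*3) = 5 - ((24 + 4 + 20) - 3) = 5 - (48 - 3) = 5 - 1*45 = 5 - 45 = -40)
(-2231 - 4009)*(-659 + t(55, Y)) = (-2231 - 4009)*(-659 - 40) = -6240*(-699) = 4361760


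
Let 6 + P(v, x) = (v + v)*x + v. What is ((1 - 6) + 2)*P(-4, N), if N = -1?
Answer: 6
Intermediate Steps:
P(v, x) = -6 + v + 2*v*x (P(v, x) = -6 + ((v + v)*x + v) = -6 + ((2*v)*x + v) = -6 + (2*v*x + v) = -6 + (v + 2*v*x) = -6 + v + 2*v*x)
((1 - 6) + 2)*P(-4, N) = ((1 - 6) + 2)*(-6 - 4 + 2*(-4)*(-1)) = (-5 + 2)*(-6 - 4 + 8) = -3*(-2) = 6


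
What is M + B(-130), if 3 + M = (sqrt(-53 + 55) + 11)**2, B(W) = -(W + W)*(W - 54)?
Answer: -47720 + 22*sqrt(2) ≈ -47689.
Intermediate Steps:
B(W) = -2*W*(-54 + W)
M = -3 + (11 + sqrt(2))**2 (M = -3 + (sqrt(-53 + 55) + 11)**2 = -3 + (sqrt(2) + 11)**2 = -3 + (11 + sqrt(2))**2 ≈ 151.11)
M + B(-130) = (120 + 22*sqrt(2)) + 2*(-130)*(54 - 1*(-130)) = (120 + 22*sqrt(2)) + 2*(-130)*(54 + 130) = (120 + 22*sqrt(2)) + 2*(-130)*184 = (120 + 22*sqrt(2)) - 47840 = -47720 + 22*sqrt(2)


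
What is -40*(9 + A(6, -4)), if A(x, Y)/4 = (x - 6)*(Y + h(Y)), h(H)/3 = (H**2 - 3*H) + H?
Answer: -360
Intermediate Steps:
h(H) = -6*H + 3*H**2 (h(H) = 3*((H**2 - 3*H) + H) = 3*(H**2 - 2*H) = -6*H + 3*H**2)
A(x, Y) = 4*(-6 + x)*(Y + 3*Y*(-2 + Y)) (A(x, Y) = 4*((x - 6)*(Y + 3*Y*(-2 + Y))) = 4*((-6 + x)*(Y + 3*Y*(-2 + Y))) = 4*(-6 + x)*(Y + 3*Y*(-2 + Y)))
-40*(9 + A(6, -4)) = -40*(9 + 4*(-4)*(30 + 6 - 18*(-4) + 3*6*(-2 - 4))) = -40*(9 + 4*(-4)*(30 + 6 + 72 + 3*6*(-6))) = -40*(9 + 4*(-4)*(30 + 6 + 72 - 108)) = -40*(9 + 4*(-4)*0) = -40*(9 + 0) = -40*9 = -360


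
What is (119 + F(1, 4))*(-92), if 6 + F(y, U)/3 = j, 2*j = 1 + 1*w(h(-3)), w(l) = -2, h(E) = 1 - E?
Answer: -9154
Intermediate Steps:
j = -1/2 (j = (1 + 1*(-2))/2 = (1 - 2)/2 = (1/2)*(-1) = -1/2 ≈ -0.50000)
F(y, U) = -39/2 (F(y, U) = -18 + 3*(-1/2) = -18 - 3/2 = -39/2)
(119 + F(1, 4))*(-92) = (119 - 39/2)*(-92) = (199/2)*(-92) = -9154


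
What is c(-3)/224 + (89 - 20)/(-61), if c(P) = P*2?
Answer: -7911/6832 ≈ -1.1579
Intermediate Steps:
c(P) = 2*P
c(-3)/224 + (89 - 20)/(-61) = (2*(-3))/224 + (89 - 20)/(-61) = -6*1/224 + 69*(-1/61) = -3/112 - 69/61 = -7911/6832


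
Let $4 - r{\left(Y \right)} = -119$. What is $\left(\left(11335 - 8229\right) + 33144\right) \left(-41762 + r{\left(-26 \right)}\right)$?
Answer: $-1509413750$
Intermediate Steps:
$r{\left(Y \right)} = 123$ ($r{\left(Y \right)} = 4 - -119 = 4 + 119 = 123$)
$\left(\left(11335 - 8229\right) + 33144\right) \left(-41762 + r{\left(-26 \right)}\right) = \left(\left(11335 - 8229\right) + 33144\right) \left(-41762 + 123\right) = \left(\left(11335 - 8229\right) + 33144\right) \left(-41639\right) = \left(3106 + 33144\right) \left(-41639\right) = 36250 \left(-41639\right) = -1509413750$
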